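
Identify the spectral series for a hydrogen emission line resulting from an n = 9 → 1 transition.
Lyman series

The spectral series in hydrogen are named based on the final (lower) energy level:
- Lyman series: n_final = 1 (ultraviolet)
- Balmer series: n_final = 2 (visible/near-UV)
- Paschen series: n_final = 3 (infrared)
- Brackett series: n_final = 4 (infrared)
- Pfund series: n_final = 5 (far infrared)

Since this transition ends at n = 1, it belongs to the Lyman series.

For reference, this 9 → 1 line has photon energy
ΔE = 13.6057 eV × (1/1² - 1/9²) = 13.43772840 eV,
corresponding to wavelength λ = hc/ΔE = 1239.84 eV·nm / 13.43772840 eV = 92.265595 nm in the ultraviolet region.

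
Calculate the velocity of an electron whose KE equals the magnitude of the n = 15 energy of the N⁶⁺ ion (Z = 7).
1.02092e+06 m/s (or 0.34054% of c)

The binding energy at n = 15 for N⁶⁺ is:
E_15 = -13.6057 × 7²/15² = -2.96301911 eV
|E_15| = 2.96301911 eV

Convert to Joules:
KE = 2.96301911 eV × (1.602177 × 10⁻¹⁹ J/eV) = 4.7472811e-19 J

Using KE = ½mv²:
v = √(2·KE/m_e)
v = √(2 × 4.7472811e-19 J / 9.10938 × 10⁻³¹ kg)
v = 1.02092e+06 m/s

This is approximately 0.34054% the speed of light.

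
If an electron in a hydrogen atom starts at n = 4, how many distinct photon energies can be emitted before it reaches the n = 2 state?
3

The electron can occupy levels n = 2, 3, ..., 4 during de-excitation — that is m = 4 - 2 + 1 = 3 distinct levels.

The number of distinct spectral lines equals the number of ways to choose 2 of these m levels (each pair gives one possible emission transition):

Number of lines = m(m-1)/2 = 3×2/2 = 3

These correspond to all possible transitions between the 3 levels:
4 → 3, 4 → 2, 3 → 2

Each transition produces a photon with a unique energy (and thus wavelength). This count does not depend on Z.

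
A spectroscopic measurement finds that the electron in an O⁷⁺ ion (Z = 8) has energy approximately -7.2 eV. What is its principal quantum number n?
n = 11

The exact energy levels follow E_n = -13.6057 Z² / n² eV with Z = 8.

The measured value (-7.2 eV) is reported to only 2 significant figures, so we must test candidate n values and see which one matches to that precision.

Candidate energies:
  n = 9:  E = -13.6057 × 8² / 9² = -10.75018 eV
  n = 10:  E = -13.6057 × 8² / 10² = -8.70765 eV
  n = 11:  E = -13.6057 × 8² / 11² = -7.19640 eV  ← matches
  n = 12:  E = -13.6057 × 8² / 12² = -6.04698 eV
  n = 13:  E = -13.6057 × 8² / 13² = -5.15245 eV

Checking against the measurement of -7.2 eV (2 sig figs), only n = 11 agrees:
E_11 = -7.19640 eV, which rounds to -7.2 eV ✓

Therefore n = 11.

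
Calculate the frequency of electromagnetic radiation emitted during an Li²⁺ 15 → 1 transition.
2.948e+16 Hz

First, find the transition energy:
E_15 = -13.6057 × 3² / 15² = -0.5442 eV
E_1 = -13.6057 × 3² / 1² = -122.4513 eV
|ΔE| = |E_1 - E_15| = 121.9071 eV

Convert to Joules: E = 121.9071 eV × (1.602177 × 10⁻¹⁹ J/eV) = 1.95317e-17 J

Using E = hf:
f = E/h = 1.95317e-17 J / (6.62607 × 10⁻³⁴ J·s)
f = 2.948e+16 Hz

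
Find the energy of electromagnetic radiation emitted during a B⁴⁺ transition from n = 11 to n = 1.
337.33140 eV

The energy levels are E_n = -13.6057 Z² eV / n².

Energy at n = 11: E_11 = -13.6057 × 5² / 11² = -2.81109504 eV
Energy at n = 1: E_1 = -13.6057 × 5² / 1² = -340.14250000 eV

For emission (electron falling to lower state), the photon energy is:
E_photon = E_11 - E_1 = |-2.81109504 - (-340.14250000)|
E_photon = 337.33140 eV

This energy is carried away by the emitted photon.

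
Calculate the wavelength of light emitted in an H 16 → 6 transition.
3817.37 nm

First, find the transition energy using E_n = -13.6057 / n² eV:
E_16 = -13.6057 / 16² = -0.05314727 eV
E_6 = -13.6057 / 6² = -0.37793611 eV

Photon energy: |ΔE| = |E_6 - E_16| = 0.32478884 eV

Convert to wavelength using E = hc/λ with hc = 1239.84 eV·nm:
λ = hc/E = 1239.84 eV·nm / 0.32478884 eV
λ = 3817.37 nm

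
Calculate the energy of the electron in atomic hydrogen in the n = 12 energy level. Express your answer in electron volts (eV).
-0.094484 eV

The energy levels of a hydrogen-like atom are given by:
E_n = -13.6057 eV / n²

For n = 12:
E_12 = -13.6057 eV / 12²
E_12 = -13.6057 eV / 144
E_12 = -0.094484 eV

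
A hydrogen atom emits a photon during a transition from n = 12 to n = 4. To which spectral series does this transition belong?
Brackett series

The spectral series in hydrogen are named based on the final (lower) energy level:
- Lyman series: n_final = 1 (ultraviolet)
- Balmer series: n_final = 2 (visible/near-UV)
- Paschen series: n_final = 3 (infrared)
- Brackett series: n_final = 4 (infrared)
- Pfund series: n_final = 5 (far infrared)

Since this transition ends at n = 4, it belongs to the Brackett series.

For reference, this 12 → 4 line has photon energy
ΔE = 13.6057 eV × (1/4² - 1/12²) = 0.75587222222 eV,
corresponding to wavelength λ = hc/ΔE = 1239.84 eV·nm / 0.75587222222 eV = 1640.27724 nm in the infrared region.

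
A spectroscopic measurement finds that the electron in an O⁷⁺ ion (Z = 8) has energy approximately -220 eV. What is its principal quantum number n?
n = 2

The exact energy levels follow E_n = -13.6057 Z² / n² eV with Z = 8.

The measured value (-220 eV) is reported to only 2 significant figures, so we must test candidate n values and see which one matches to that precision.

Candidate energies:
  n = 1:  E = -13.6057 × 8² / 1² = -870.764800 eV
  n = 2:  E = -13.6057 × 8² / 2² = -217.691200 eV  ← matches
  n = 3:  E = -13.6057 × 8² / 3² = -96.751644 eV
  n = 4:  E = -13.6057 × 8² / 4² = -54.422800 eV

Checking against the measurement of -220 eV (2 sig figs), only n = 2 agrees:
E_2 = -217.691200 eV, which rounds to -220 eV ✓

Therefore n = 2.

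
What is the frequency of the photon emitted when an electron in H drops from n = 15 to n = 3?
3.51e+14 Hz

First, find the transition energy:
E_15 = -13.6057 / 15² = -0.06047 eV
E_3 = -13.6057 / 3² = -1.51174 eV
|ΔE| = |E_3 - E_15| = 1.45127 eV

Convert to Joules: E = 1.45127 eV × (1.602177 × 10⁻¹⁹ J/eV) = 2.3252e-19 J

Using E = hf:
f = E/h = 2.3252e-19 J / (6.62607 × 10⁻³⁴ J·s)
f = 3.51e+14 Hz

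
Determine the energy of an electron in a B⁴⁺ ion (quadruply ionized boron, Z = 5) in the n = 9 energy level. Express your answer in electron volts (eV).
-4.1993 eV

The energy levels of a hydrogen-like atom are given by:
E_n = -13.6057 Z² / n² eV  (with Z = 5 for B⁴⁺)

For n = 9:
E_9 = -13.6057 × 5² / 9²
E_9 = -13.6057 × 25 / 81
E_9 = -4.1993 eV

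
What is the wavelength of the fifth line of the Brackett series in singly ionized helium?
454.2306 nm

The lines of a series are numbered from the longest wavelength (smallest ΔE) outward; the fifth line is the transition from n = n_f + 5 to n_f.
The Brackett series has all transitions ending at n_f = 4.

For He⁺ (Z = 2), the fifth line (ε-line) is the jump from n = 9 to n = 4:
E_9 = -13.6057 × 2² / 9² = -0.67188642 eV
E_4 = -13.6057 × 2² / 4² = -3.40142500 eV
ΔE = E_9 - E_4 = 2.72953858 eV

λ = hc/E = 1239.84 eV·nm / 2.72953858 eV
λ = 454.2306 nm

This is the ε-line of the Brackett series in He⁺.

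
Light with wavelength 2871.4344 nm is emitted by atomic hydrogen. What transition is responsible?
n = 11 → n = 5

First, find the photon energy from the wavelength (hc = 1239.84 eV·nm):
E = hc/λ = 1239.84 eV·nm / 2871.4344 nm = 0.43178420 eV

The energy levels of hydrogen satisfy E_n = -13.6057 / n² eV, so an emission n_i → n_f releases
ΔE = 13.6057 × (1/n_f² − 1/n_i²) eV.

Setting ΔE equal to the photon energy:
1/n_f² − 1/n_i² = 0.43178420 / 13.6057 = 0.031735537

Since 1/n_i² must be positive, we need 1/n_f² > 0.031735537, i.e. n_f ≤ 5. For each allowed n_f, solve n_i = (1/n_f² − 0.031735537)^(−1/2) and check whether it is a whole number:
  n_f = 1: 1/n_i² = 1.000000000 − 0.031735537 = 0.968264463 → n_i = 1.016  (not an integer) ✗
  n_f = 2: 1/n_i² = 0.250000000 − 0.031735537 = 0.218264463 → n_i = 2.140  (not an integer) ✗
  n_f = 3: 1/n_i² = 0.111111111 − 0.031735537 = 0.079375574 → n_i = 3.549  (not an integer) ✗
  n_f = 4: 1/n_i² = 0.062500000 − 0.031735537 = 0.030764463 → n_i = 5.701  (not an integer) ✗
  n_f = 5: 1/n_i² = 0.040000000 − 0.031735537 = 0.008264463 → n_i = 11.000  → integer, n_i = 11 ✓

Only n_f = 5 gives an integer upper level, n_i = 11.

The transition is from n = 11 to n = 5 (emission).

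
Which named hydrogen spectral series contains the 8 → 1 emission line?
Lyman series

The spectral series in hydrogen are named based on the final (lower) energy level:
- Lyman series: n_final = 1 (ultraviolet)
- Balmer series: n_final = 2 (visible/near-UV)
- Paschen series: n_final = 3 (infrared)
- Brackett series: n_final = 4 (infrared)
- Pfund series: n_final = 5 (far infrared)

Since this transition ends at n = 1, it belongs to the Lyman series.

For reference, this 8 → 1 line has photon energy
ΔE = 13.6057 eV × (1/1² - 1/8²) = 13.39311094 eV,
corresponding to wavelength λ = hc/ΔE = 1239.84 eV·nm / 13.39311094 eV = 92.572966 nm in the ultraviolet region.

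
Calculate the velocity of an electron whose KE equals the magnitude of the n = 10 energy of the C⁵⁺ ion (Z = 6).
1.31262e+06 m/s (or 0.44% of c)

The binding energy at n = 10 for C⁵⁺ is:
E_10 = -13.6057 × 6²/10² = -4.89805200 eV
|E_10| = 4.89805200 eV

Convert to Joules:
KE = 4.89805200 eV × (1.602177 × 10⁻¹⁹ J/eV) = 7.8475463e-19 J

Using KE = ½mv²:
v = √(2·KE/m_e)
v = √(2 × 7.8475463e-19 J / 9.10938 × 10⁻³¹ kg)
v = 1.31262e+06 m/s

This is approximately 0.44% the speed of light.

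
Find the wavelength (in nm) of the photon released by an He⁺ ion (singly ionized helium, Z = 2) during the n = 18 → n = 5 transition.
617.1612 nm

First, find the transition energy using E_n = -13.6057 Z² / n² eV:
E_18 = -13.6057 × 2² / 18² = -0.16797160 eV
E_5 = -13.6057 × 2² / 5² = -2.17691200 eV

Photon energy: |ΔE| = |E_5 - E_18| = 2.00894040 eV

Convert to wavelength using E = hc/λ with hc = 1239.84 eV·nm:
λ = hc/E = 1239.84 eV·nm / 2.00894040 eV
λ = 617.1612 nm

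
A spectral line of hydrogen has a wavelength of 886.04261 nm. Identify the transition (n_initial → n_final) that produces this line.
n = 11 → n = 3

First, find the photon energy from the wavelength (hc = 1239.84 eV·nm):
E = hc/λ = 1239.84 eV·nm / 886.04261 nm = 1.3993006 eV

The energy levels of hydrogen satisfy E_n = -13.6057 / n² eV, so an emission n_i → n_f releases
ΔE = 13.6057 × (1/n_f² − 1/n_i²) eV.

Setting ΔE equal to the photon energy:
1/n_f² − 1/n_i² = 1.3993006 / 13.6057 = 0.10284665

Since 1/n_i² must be positive, we need 1/n_f² > 0.10284665, i.e. n_f ≤ 3. For each allowed n_f, solve n_i = (1/n_f² − 0.10284665)^(−1/2) and check whether it is a whole number:
  n_f = 1: 1/n_i² = 1.00000000 − 0.10284665 = 0.89715335 → n_i = 1.056  (not an integer) ✗
  n_f = 2: 1/n_i² = 0.25000000 − 0.10284665 = 0.14715335 → n_i = 2.607  (not an integer) ✗
  n_f = 3: 1/n_i² = 0.11111111 − 0.10284665 = 0.00826446 → n_i = 11.000  → integer, n_i = 11 ✓

Only n_f = 3 gives an integer upper level, n_i = 11.

The transition is from n = 11 to n = 3 (emission).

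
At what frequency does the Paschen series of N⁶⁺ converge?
1.7911e+16 Hz

The series limit corresponds to the transition from n = ∞ to n = 3.
This is the highest energy (shortest wavelength) transition in the Paschen series.

E_∞ = 0 eV
E_3 = -13.6057 × 7² / 3² = -74.075478 eV

Energy at series limit:
ΔE = E_∞ - E_3 = 0 - (-74.075478) = 74.075478 eV
E = 74.075478 eV × (1.602177 × 10⁻¹⁹ J/eV) = 1.186820e-17 J
f = E/h = 1.186820e-17 J / (6.62607 × 10⁻³⁴ J·s) = 1.7911e+16 Hz

This energy equals the ionization energy from the n = 3 state of N⁶⁺.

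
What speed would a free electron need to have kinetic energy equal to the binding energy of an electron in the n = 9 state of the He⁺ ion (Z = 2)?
4.862e+05 m/s (or 0.162% of c)

The binding energy at n = 9 for He⁺ is:
E_9 = -13.6057 × 2²/9² = -0.6718864 eV
|E_9| = 0.6718864 eV

Convert to Joules:
KE = 0.6718864 eV × (1.602177 × 10⁻¹⁹ J/eV) = 1.07648e-19 J

Using KE = ½mv²:
v = √(2·KE/m_e)
v = √(2 × 1.07648e-19 J / 9.10938 × 10⁻³¹ kg)
v = 4.862e+05 m/s

This is approximately 0.162% the speed of light.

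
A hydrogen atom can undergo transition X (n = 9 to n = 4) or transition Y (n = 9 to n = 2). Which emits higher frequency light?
9 → 2

Calculate the energy for each transition:

Transition 9 → 4:
ΔE₁ = |E_4 - E_9| = |-13.6057/4² - (-13.6057/9²)|
ΔE₁ = |-0.8503562500 - (-0.1679716049)| = 0.6823846 eV

Transition 9 → 2:
ΔE₂ = |E_2 - E_9| = |-13.6057/2² - (-13.6057/9²)|
ΔE₂ = |-3.4014250000 - (-0.1679716049)| = 3.2334534 eV

Since 3.2334534 eV > 0.6823846 eV, the transition 9 → 2 emits the more energetic photon.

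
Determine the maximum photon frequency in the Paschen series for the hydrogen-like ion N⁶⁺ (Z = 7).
1.79e+16 Hz

The series limit corresponds to the transition from n = ∞ to n = 3.
This is the highest energy (shortest wavelength) transition in the Paschen series.

E_∞ = 0 eV
E_3 = -13.6057 × 7² / 3² = -74.0754778 eV

Energy at series limit:
ΔE = E_∞ - E_3 = 0 - (-74.0754778) = 74.0754778 eV
E = 74.0754778 eV × (1.602177 × 10⁻¹⁹ J/eV) = 1.1868e-17 J
f = E/h = 1.1868e-17 J / (6.62607 × 10⁻³⁴ J·s) = 1.79e+16 Hz

This energy equals the ionization energy from the n = 3 state of N⁶⁺.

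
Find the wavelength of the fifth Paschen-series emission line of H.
954.3431 nm

The lines of a series are numbered from the longest wavelength (smallest ΔE) outward; the fifth line is the transition from n = n_f + 5 to n_f.
The Paschen series has all transitions ending at n_f = 3.

For H, the fifth line (ε-line) is the jump from n = 8 to n = 3:
E_8 = -13.6057 / 8² = -0.21258906 eV
E_3 = -13.6057 / 3² = -1.51174444 eV
ΔE = E_8 - E_3 = 1.29915538 eV

λ = hc/E = 1239.84 eV·nm / 1.29915538 eV
λ = 954.3431 nm

This is the ε-line of the Paschen series in H.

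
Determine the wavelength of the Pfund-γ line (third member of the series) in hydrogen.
3738.5236 nm

The lines of a series are numbered from the longest wavelength (smallest ΔE) outward; the third line is the transition from n = n_f + 3 to n_f.
The Pfund series has all transitions ending at n_f = 5.

For H, the third line (γ-line) is the jump from n = 8 to n = 5:
E_8 = -13.6057 / 8² = -0.2125890625 eV
E_5 = -13.6057 / 5² = -0.5442280000 eV
ΔE = E_8 - E_5 = 0.3316389375 eV

λ = hc/E = 1239.84 eV·nm / 0.3316389375 eV
λ = 3738.5236 nm

This is the γ-line of the Pfund series in H.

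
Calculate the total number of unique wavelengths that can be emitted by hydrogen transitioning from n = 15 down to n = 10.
15

The electron can occupy levels n = 10, 11, ..., 15 during de-excitation — that is m = 15 - 10 + 1 = 6 distinct levels.

The number of distinct spectral lines equals the number of ways to choose 2 of these m levels (each pair gives one possible emission transition):

Number of lines = m(m-1)/2 = 6×5/2 = 15

These correspond to all possible transitions between the 6 levels:
15 → 14, 15 → 13, 15 → 12, 15 → 11, 15 → 10, 14 → 13, 14 → 12, 14 → 11...

Each transition produces a photon with a unique energy (and thus wavelength). This count does not depend on Z.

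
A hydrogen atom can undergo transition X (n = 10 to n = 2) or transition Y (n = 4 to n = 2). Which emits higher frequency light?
10 → 2

Calculate the energy for each transition:

Transition 10 → 2:
ΔE₁ = |E_2 - E_10| = |-13.6057/2² - (-13.6057/10²)|
ΔE₁ = |-3.401425000 - (-0.136057000)| = 3.265368 eV

Transition 4 → 2:
ΔE₂ = |E_2 - E_4| = |-13.6057/2² - (-13.6057/4²)|
ΔE₂ = |-3.401425000 - (-0.850356250)| = 2.551069 eV

Since 3.265368 eV > 2.551069 eV, the transition 10 → 2 emits the more energetic photon.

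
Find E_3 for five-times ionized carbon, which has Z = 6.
-54.4228 eV

For hydrogen-like ions, the energy levels scale with Z²:
E_n = -13.6057 Z² / n² eV

For C⁵⁺ (Z = 6) at n = 3:
E_3 = -13.6057 × 6² / 3²
E_3 = -13.6057 × 36 / 9
E_3 = -489.8052 / 9
E_3 = -54.4228 eV

The energy is 36 times more negative than hydrogen at the same n due to the stronger nuclear charge.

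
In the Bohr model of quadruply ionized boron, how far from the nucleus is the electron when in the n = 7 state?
0.5186 nm (or 5.1859 Å)

The Bohr radius formula is:
r_n = n² a₀ / Z

where a₀ = 0.0529177 nm is the Bohr radius.

For B⁴⁺ (Z = 5) at n = 7:
r_7 = 7² × 0.0529177 nm / 5
r_7 = 49 × 0.0529177 nm / 5
r_7 = 2.59297 nm / 5
r_7 = 0.5186 nm

The electron orbits at approximately 0.5186 nm from the nucleus.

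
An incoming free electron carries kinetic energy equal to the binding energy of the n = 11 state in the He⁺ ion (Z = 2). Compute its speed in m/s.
3.978e+05 m/s (or 0.133% of c)

The binding energy at n = 11 for He⁺ is:
E_11 = -13.6057 × 2²/11² = -0.4497752 eV
|E_11| = 0.4497752 eV

Convert to Joules:
KE = 0.4497752 eV × (1.602177 × 10⁻¹⁹ J/eV) = 7.20619e-20 J

Using KE = ½mv²:
v = √(2·KE/m_e)
v = √(2 × 7.20619e-20 J / 9.10938 × 10⁻³¹ kg)
v = 3.978e+05 m/s

This is approximately 0.133% the speed of light.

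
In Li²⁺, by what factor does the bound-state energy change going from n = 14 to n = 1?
196.000

Using E_n = -13.6057 Z² / n² eV with Z = 3:

E_1 = -13.6057 × 3² / 1² = -122.4513 / 1 = -122.451300000 eV
E_14 = -13.6057 × 3² / 14² = -122.4513 / 196 = -0.624751531 eV

The ratio is:
E_1/E_14 = (-122.451300000) / (-0.624751531)
E_1/E_14 = (-122.4513/1) / (-122.4513/196)
E_1/E_14 = 196/1
E_1/E_14 = 196.000
(Note: the Z² factors cancel in the ratio.)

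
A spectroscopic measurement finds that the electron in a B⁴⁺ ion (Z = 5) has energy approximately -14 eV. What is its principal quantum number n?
n = 5

The exact energy levels follow E_n = -13.6057 Z² / n² eV with Z = 5.

The measured value (-14 eV) is reported to only 2 significant figures, so we must test candidate n values and see which one matches to that precision.

Candidate energies:
  n = 3:  E = -13.6057 × 5² / 3² = -37.79361 eV
  n = 4:  E = -13.6057 × 5² / 4² = -21.25891 eV
  n = 5:  E = -13.6057 × 5² / 5² = -13.60570 eV  ← matches
  n = 6:  E = -13.6057 × 5² / 6² = -9.44840 eV
  n = 7:  E = -13.6057 × 5² / 7² = -6.94168 eV

Checking against the measurement of -14 eV (2 sig figs), only n = 5 agrees:
E_5 = -13.60570 eV, which rounds to -14 eV ✓

Therefore n = 5.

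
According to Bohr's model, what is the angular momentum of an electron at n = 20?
2.109e-33 J·s (or 20ℏ)

In the Bohr model, angular momentum is quantized:
L = nℏ

where ℏ = h/(2π) = 1.05457e-34 J·s

For n = 20:
L = 20 × 1.05457e-34 J·s
L = 2.109e-33 J·s

This can also be written as L = 20ℏ.
The angular momentum is an integer multiple of the reduced Planck constant.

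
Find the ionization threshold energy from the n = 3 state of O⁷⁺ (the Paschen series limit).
96.7516 eV

The series limit corresponds to the transition from n = ∞ to n = 3.
This is the highest energy (shortest wavelength) transition in the Paschen series.

E_∞ = 0 eV
E_3 = -13.6057 × 8² / 3² = -96.7516 eV

Energy at series limit:
ΔE = E_∞ - E_3 = 0 - (-96.7516) = 96.7516 eV

This energy equals the ionization energy from the n = 3 state of O⁷⁺.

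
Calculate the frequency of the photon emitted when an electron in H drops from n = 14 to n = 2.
8.057e+14 Hz

First, find the transition energy:
E_14 = -13.6057 / 14² = -0.06941684 eV
E_2 = -13.6057 / 2² = -3.40142500 eV
|ΔE| = |E_2 - E_14| = 3.33200816 eV

Convert to Joules: E = 3.33200816 eV × (1.602177 × 10⁻¹⁹ J/eV) = 5.33847e-19 J

Using E = hf:
f = E/h = 5.33847e-19 J / (6.62607 × 10⁻³⁴ J·s)
f = 8.057e+14 Hz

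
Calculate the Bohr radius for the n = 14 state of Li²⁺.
3.4573 nm (or 34.5729 Å)

The Bohr radius formula is:
r_n = n² a₀ / Z

where a₀ = 0.0529177 nm is the Bohr radius.

For Li²⁺ (Z = 3) at n = 14:
r_14 = 14² × 0.0529177 nm / 3
r_14 = 196 × 0.0529177 nm / 3
r_14 = 10.37187 nm / 3
r_14 = 3.4573 nm

The electron orbits at approximately 3.4573 nm from the nucleus.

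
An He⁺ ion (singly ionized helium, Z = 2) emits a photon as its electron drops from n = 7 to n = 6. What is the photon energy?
0.40108 eV

The energy levels are E_n = -13.6057 Z² eV / n².

Energy at n = 7: E_7 = -13.6057 × 2² / 7² = -1.11066939 eV
Energy at n = 6: E_6 = -13.6057 × 2² / 6² = -1.51174444 eV

For emission (electron falling to lower state), the photon energy is:
E_photon = E_7 - E_6 = |-1.11066939 - (-1.51174444)|
E_photon = 0.40108 eV

This energy is carried away by the emitted photon.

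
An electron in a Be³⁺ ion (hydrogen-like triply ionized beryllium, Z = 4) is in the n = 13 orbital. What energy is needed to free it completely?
1.288 eV

The ionization energy is the energy needed to remove the electron completely (n → ∞).

For a hydrogen-like ion with Z = 4, E_n = -13.6057 Z² / n² eV.

At n = 13: E_13 = -13.6057 × 4² / 13² = -1.288114 eV
At n = ∞: E_∞ = 0 eV

Ionization energy = E_∞ - E_13 = 0 - (-1.288114) = 1.288114 eV
Ionization energy ≈ 1.288 eV

This is also called the binding energy of the electron in state n = 13.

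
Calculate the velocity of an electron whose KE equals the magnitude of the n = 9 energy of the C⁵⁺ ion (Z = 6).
1.4585e+06 m/s (or 0.486490% of c)

The binding energy at n = 9 for C⁵⁺ is:
E_9 = -13.6057 × 6²/9² = -6.04697778 eV
|E_9| = 6.04697778 eV

Convert to Joules:
KE = 6.04697778 eV × (1.602177 × 10⁻¹⁹ J/eV) = 9.688329e-19 J

Using KE = ½mv²:
v = √(2·KE/m_e)
v = √(2 × 9.688329e-19 J / 9.10938 × 10⁻³¹ kg)
v = 1.4585e+06 m/s

This is approximately 0.486490% the speed of light.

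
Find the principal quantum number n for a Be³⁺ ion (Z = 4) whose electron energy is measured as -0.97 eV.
n = 15

The exact energy levels follow E_n = -13.6057 Z² / n² eV with Z = 4.

The measured value (-0.97 eV) is reported to only 2 significant figures, so we must test candidate n values and see which one matches to that precision.

Candidate energies:
  n = 13:  E = -13.6057 × 4² / 13² = -1.28811 eV
  n = 14:  E = -13.6057 × 4² / 14² = -1.11067 eV
  n = 15:  E = -13.6057 × 4² / 15² = -0.96752 eV  ← matches
  n = 16:  E = -13.6057 × 4² / 16² = -0.85036 eV
  n = 17:  E = -13.6057 × 4² / 17² = -0.75326 eV

Checking against the measurement of -0.97 eV (2 sig figs), only n = 15 agrees:
E_15 = -0.96752 eV, which rounds to -0.97 eV ✓

Therefore n = 15.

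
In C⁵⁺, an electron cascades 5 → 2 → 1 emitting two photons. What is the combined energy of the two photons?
470.21 eV

The energy levels of C⁵⁺ are E_n = -13.6057 × 6² / n² eV.

First transition (5 → 2):
ΔE₁ = |E_2 - E_5|
ΔE₁ = |-122.45130000 - (-19.59220800)| = 102.85909 eV

Second transition (2 → 1):
ΔE₂ = |E_1 - E_2|
ΔE₂ = |-489.80520000 - (-122.45130000)| = 367.35390 eV

Total energy released:
E_total = ΔE₁ + ΔE₂ = 102.85909 + 367.35390 = 470.21 eV

Note: This equals the direct transition 5 → 1: 470.21 eV ✓
Energy is conserved regardless of the path taken.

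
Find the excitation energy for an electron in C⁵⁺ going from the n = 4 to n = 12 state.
27.21 eV

The energy levels of a hydrogen-like atom are E_n = -13.6057 Z² eV / n².

Energy at n = 4: E_4 = -13.6057 × 6² / 4² = -30.61283 eV
Energy at n = 12: E_12 = -13.6057 × 6² / 12² = -3.40143 eV

The excitation energy is the difference:
ΔE = E_12 - E_4
ΔE = -3.40143 - (-30.61283)
ΔE = 27.21 eV

Since this is positive, energy must be absorbed (photon absorption).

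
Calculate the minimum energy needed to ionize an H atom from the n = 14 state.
0.069 eV

The ionization energy is the energy needed to remove the electron completely (n → ∞).

For hydrogen, E_n = -13.6057 eV / n².

At n = 14: E_14 = -13.6057 / 14² = -0.069417 eV
At n = ∞: E_∞ = 0 eV

Ionization energy = E_∞ - E_14 = 0 - (-0.069417) = 0.069417 eV
Ionization energy ≈ 0.069 eV

This is also called the binding energy of the electron in state n = 14.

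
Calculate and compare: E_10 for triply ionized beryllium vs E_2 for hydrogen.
H at n = 2 (E = -3.40 eV)

Using E_n = -13.6057 Z² / n² eV:

Be³⁺ (Z = 4) at n = 10:
E = -13.6057 × 4² / 10² = -13.6057 × 16 / 100 = -2.17691 eV

H (Z = 1) at n = 2:
E = -13.6057 × 1² / 2² = -13.6057 × 1 / 4 = -3.40143 eV

Since -3.40143 eV < -2.17691 eV,
H at n = 2 is more tightly bound (requires more energy to ionize).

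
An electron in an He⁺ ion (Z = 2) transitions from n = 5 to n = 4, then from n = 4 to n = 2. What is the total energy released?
11.43 eV

The energy levels of He⁺ are E_n = -13.6057 × 2² / n² eV.

First transition (5 → 4):
ΔE₁ = |E_4 - E_5|
ΔE₁ = |-3.40142500 - (-2.17691200)| = 1.22451 eV

Second transition (4 → 2):
ΔE₂ = |E_2 - E_4|
ΔE₂ = |-13.60570000 - (-3.40142500)| = 10.20428 eV

Total energy released:
E_total = ΔE₁ + ΔE₂ = 1.22451 + 10.20428 = 11.43 eV

Note: This equals the direct transition 5 → 2: 11.43 eV ✓
Energy is conserved regardless of the path taken.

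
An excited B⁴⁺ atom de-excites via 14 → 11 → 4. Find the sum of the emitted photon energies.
19.523 eV

The energy levels of B⁴⁺ are E_n = -13.6057 × 5² / n² eV.

First transition (14 → 11):
ΔE₁ = |E_11 - E_14|
ΔE₁ = |-2.811095041 - (-1.735420918)| = 1.075674 eV

Second transition (11 → 4):
ΔE₂ = |E_4 - E_11|
ΔE₂ = |-21.258906250 - (-2.811095041)| = 18.447811 eV

Total energy released:
E_total = ΔE₁ + ΔE₂ = 1.075674 + 18.447811 = 19.523 eV

Note: This equals the direct transition 14 → 4: 19.523 eV ✓
Energy is conserved regardless of the path taken.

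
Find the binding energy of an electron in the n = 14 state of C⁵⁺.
2.499 eV

The ionization energy is the energy needed to remove the electron completely (n → ∞).

For a hydrogen-like ion with Z = 6, E_n = -13.6057 Z² / n² eV.

At n = 14: E_14 = -13.6057 × 6² / 14² = -2.499006 eV
At n = ∞: E_∞ = 0 eV

Ionization energy = E_∞ - E_14 = 0 - (-2.499006) = 2.499006 eV
Ionization energy ≈ 2.499 eV

This is also called the binding energy of the electron in state n = 14.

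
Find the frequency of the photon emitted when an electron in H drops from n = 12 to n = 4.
1.828e+14 Hz

First, find the transition energy:
E_12 = -13.6057 / 12² = -0.0944840 eV
E_4 = -13.6057 / 4² = -0.8503563 eV
|ΔE| = |E_4 - E_12| = 0.7558723 eV

Convert to Joules: E = 0.7558723 eV × (1.602177 × 10⁻¹⁹ J/eV) = 1.21104e-19 J

Using E = hf:
f = E/h = 1.21104e-19 J / (6.62607 × 10⁻³⁴ J·s)
f = 1.828e+14 Hz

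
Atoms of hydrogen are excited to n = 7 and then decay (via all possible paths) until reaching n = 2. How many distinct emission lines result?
15

The electron can occupy levels n = 2, 3, ..., 7 during de-excitation — that is m = 7 - 2 + 1 = 6 distinct levels.

The number of distinct spectral lines equals the number of ways to choose 2 of these m levels (each pair gives one possible emission transition):

Number of lines = m(m-1)/2 = 6×5/2 = 15

These correspond to all possible transitions between the 6 levels:
7 → 6, 7 → 5, 7 → 4, 7 → 3, 7 → 2, 6 → 5, 6 → 4, 6 → 3...

Each transition produces a photon with a unique energy (and thus wavelength). This count does not depend on Z.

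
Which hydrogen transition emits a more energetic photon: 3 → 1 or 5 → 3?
3 → 1

Calculate the energy for each transition:

Transition 3 → 1:
ΔE₁ = |E_1 - E_3| = |-13.6057/1² - (-13.6057/3²)|
ΔE₁ = |-13.60570000 - (-1.51174444)| = 12.09396 eV

Transition 5 → 3:
ΔE₂ = |E_3 - E_5| = |-13.6057/3² - (-13.6057/5²)|
ΔE₂ = |-1.51174444 - (-0.54422800)| = 0.96752 eV

Since 12.09396 eV > 0.96752 eV, the transition 3 → 1 emits the more energetic photon.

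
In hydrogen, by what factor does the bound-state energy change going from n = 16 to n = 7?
5.22

Using E_n = -13.6057 Z² / n² eV with Z = 1:

E_7 = -13.6057 / 7² = -13.6057 / 49 = -0.27766735 eV
E_16 = -13.6057 / 16² = -13.6057 / 256 = -0.05314727 eV

The ratio is:
E_7/E_16 = (-0.27766735) / (-0.05314727)
E_7/E_16 = (-13.6057/49) / (-13.6057/256)
E_7/E_16 = 256/49
E_7/E_16 = 5.22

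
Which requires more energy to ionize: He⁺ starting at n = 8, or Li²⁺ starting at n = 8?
Li²⁺ at n = 8 (E = -1.91330 eV)

Using E_n = -13.6057 Z² / n² eV:

He⁺ (Z = 2) at n = 8:
E = -13.6057 × 2² / 8² = -13.6057 × 4 / 64 = -0.85035625 eV

Li²⁺ (Z = 3) at n = 8:
E = -13.6057 × 3² / 8² = -13.6057 × 9 / 64 = -1.91330156 eV

Since -1.91330156 eV < -0.85035625 eV,
Li²⁺ at n = 8 is more tightly bound (requires more energy to ionize).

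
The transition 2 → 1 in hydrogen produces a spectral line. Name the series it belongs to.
Lyman series

The spectral series in hydrogen are named based on the final (lower) energy level:
- Lyman series: n_final = 1 (ultraviolet)
- Balmer series: n_final = 2 (visible/near-UV)
- Paschen series: n_final = 3 (infrared)
- Brackett series: n_final = 4 (infrared)
- Pfund series: n_final = 5 (far infrared)

Since this transition ends at n = 1, it belongs to the Lyman series.

For reference, this 2 → 1 line has photon energy
ΔE = 13.6057 eV × (1/1² - 1/2²) = 10.20428 eV,
corresponding to wavelength λ = hc/ΔE = 1239.84 eV·nm / 10.20428 eV = 121.50 nm in the ultraviolet region.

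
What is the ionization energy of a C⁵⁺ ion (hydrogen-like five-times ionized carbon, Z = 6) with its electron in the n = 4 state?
30.612825 eV

The ionization energy is the energy needed to remove the electron completely (n → ∞).

For a hydrogen-like ion with Z = 6, E_n = -13.6057 Z² / n² eV.

At n = 4: E_4 = -13.6057 × 6² / 4² = -30.612825000 eV
At n = ∞: E_∞ = 0 eV

Ionization energy = E_∞ - E_4 = 0 - (-30.612825000) = 30.612825000 eV
Ionization energy ≈ 30.612825 eV

This is also called the binding energy of the electron in state n = 4.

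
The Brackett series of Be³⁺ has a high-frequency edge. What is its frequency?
3.290e+15 Hz

The series limit corresponds to the transition from n = ∞ to n = 4.
This is the highest energy (shortest wavelength) transition in the Brackett series.

E_∞ = 0 eV
E_4 = -13.6057 × 4² / 4² = -13.6057000 eV

Energy at series limit:
ΔE = E_∞ - E_4 = 0 - (-13.6057000) = 13.6057000 eV
E = 13.6057000 eV × (1.602177 × 10⁻¹⁹ J/eV) = 2.17987e-18 J
f = E/h = 2.17987e-18 J / (6.62607 × 10⁻³⁴ J·s) = 3.290e+15 Hz

This energy equals the ionization energy from the n = 4 state of Be³⁺.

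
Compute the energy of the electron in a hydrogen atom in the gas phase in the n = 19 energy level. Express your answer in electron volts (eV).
-0.0377 eV

The energy levels of a hydrogen-like atom are given by:
E_n = -13.6057 eV / n²

For n = 19:
E_19 = -13.6057 eV / 19²
E_19 = -13.6057 eV / 361
E_19 = -0.0377 eV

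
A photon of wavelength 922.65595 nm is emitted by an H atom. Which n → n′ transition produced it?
n = 9 → n = 3

First, find the photon energy from the wavelength (hc = 1239.84 eV·nm):
E = hc/λ = 1239.84 eV·nm / 922.65595 nm = 1.3437728 eV

The energy levels of hydrogen satisfy E_n = -13.6057 / n² eV, so an emission n_i → n_f releases
ΔE = 13.6057 × (1/n_f² − 1/n_i²) eV.

Setting ΔE equal to the photon energy:
1/n_f² − 1/n_i² = 1.3437728 / 13.6057 = 0.098765429

Since 1/n_i² must be positive, we need 1/n_f² > 0.098765429, i.e. n_f ≤ 3. For each allowed n_f, solve n_i = (1/n_f² − 0.098765429)^(−1/2) and check whether it is a whole number:
  n_f = 1: 1/n_i² = 1.000000000 − 0.098765429 = 0.901234571 → n_i = 1.053  (not an integer) ✗
  n_f = 2: 1/n_i² = 0.250000000 − 0.098765429 = 0.151234571 → n_i = 2.571  (not an integer) ✗
  n_f = 3: 1/n_i² = 0.111111111 − 0.098765429 = 0.012345682 → n_i = 9.000  → integer, n_i = 9 ✓

Only n_f = 3 gives an integer upper level, n_i = 9.

The transition is from n = 9 to n = 3 (emission).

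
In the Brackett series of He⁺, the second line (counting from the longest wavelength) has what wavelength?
656.110895 nm

The lines of a series are numbered from the longest wavelength (smallest ΔE) outward; the second line is the transition from n = n_f + 2 to n_f.
The Brackett series has all transitions ending at n_f = 4.

For He⁺ (Z = 2), the second line (β-line) is the jump from n = 6 to n = 4:
E_6 = -13.6057 × 2² / 6² = -1.5117444444 eV
E_4 = -13.6057 × 2² / 4² = -3.4014250000 eV
ΔE = E_6 - E_4 = 1.8896805556 eV

λ = hc/E = 1239.84 eV·nm / 1.8896805556 eV
λ = 656.110895 nm

This is the β-line of the Brackett series in He⁺.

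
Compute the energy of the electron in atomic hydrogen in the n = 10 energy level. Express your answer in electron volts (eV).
-0.13606 eV

The energy levels of a hydrogen-like atom are given by:
E_n = -13.6057 eV / n²

For n = 10:
E_10 = -13.6057 eV / 10²
E_10 = -13.6057 eV / 100
E_10 = -0.13606 eV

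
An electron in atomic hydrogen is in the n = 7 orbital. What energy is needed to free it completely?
0.277667 eV

The ionization energy is the energy needed to remove the electron completely (n → ∞).

For hydrogen, E_n = -13.6057 eV / n².

At n = 7: E_7 = -13.6057 / 7² = -0.277667347 eV
At n = ∞: E_∞ = 0 eV

Ionization energy = E_∞ - E_7 = 0 - (-0.277667347) = 0.277667347 eV
Ionization energy ≈ 0.277667 eV

This is also called the binding energy of the electron in state n = 7.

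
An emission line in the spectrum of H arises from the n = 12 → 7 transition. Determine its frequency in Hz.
4.429e+13 Hz

First, find the transition energy:
E_12 = -13.6057 / 12² = -0.0944840 eV
E_7 = -13.6057 / 7² = -0.2776673 eV
|ΔE| = |E_7 - E_12| = 0.1831833 eV

Convert to Joules: E = 0.1831833 eV × (1.602177 × 10⁻¹⁹ J/eV) = 2.93492e-20 J

Using E = hf:
f = E/h = 2.93492e-20 J / (6.62607 × 10⁻³⁴ J·s)
f = 4.429e+13 Hz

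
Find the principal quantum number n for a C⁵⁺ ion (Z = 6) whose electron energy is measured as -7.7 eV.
n = 8

The exact energy levels follow E_n = -13.6057 Z² / n² eV with Z = 6.

The measured value (-7.7 eV) is reported to only 2 significant figures, so we must test candidate n values and see which one matches to that precision.

Candidate energies:
  n = 6:  E = -13.6057 × 6² / 6² = -13.60570 eV
  n = 7:  E = -13.6057 × 6² / 7² = -9.99602 eV
  n = 8:  E = -13.6057 × 6² / 8² = -7.65321 eV  ← matches
  n = 9:  E = -13.6057 × 6² / 9² = -6.04698 eV
  n = 10:  E = -13.6057 × 6² / 10² = -4.89805 eV

Checking against the measurement of -7.7 eV (2 sig figs), only n = 8 agrees:
E_8 = -7.65321 eV, which rounds to -7.7 eV ✓

Therefore n = 8.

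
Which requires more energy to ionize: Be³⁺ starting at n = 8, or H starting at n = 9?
Be³⁺ at n = 8 (E = -3.40143 eV)

Using E_n = -13.6057 Z² / n² eV:

Be³⁺ (Z = 4) at n = 8:
E = -13.6057 × 4² / 8² = -13.6057 × 16 / 64 = -3.40142500 eV

H (Z = 1) at n = 9:
E = -13.6057 × 1² / 9² = -13.6057 × 1 / 81 = -0.16797160 eV

Since -3.40142500 eV < -0.16797160 eV,
Be³⁺ at n = 8 is more tightly bound (requires more energy to ionize).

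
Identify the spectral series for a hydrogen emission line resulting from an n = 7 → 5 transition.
Pfund series

The spectral series in hydrogen are named based on the final (lower) energy level:
- Lyman series: n_final = 1 (ultraviolet)
- Balmer series: n_final = 2 (visible/near-UV)
- Paschen series: n_final = 3 (infrared)
- Brackett series: n_final = 4 (infrared)
- Pfund series: n_final = 5 (far infrared)

Since this transition ends at n = 5, it belongs to the Pfund series.

For reference, this 7 → 5 line has photon energy
ΔE = 13.6057 eV × (1/5² - 1/7²) = 0.26656065 eV,
corresponding to wavelength λ = hc/ΔE = 1239.84 eV·nm / 0.26656065 eV = 4651.25 nm in the far infrared region.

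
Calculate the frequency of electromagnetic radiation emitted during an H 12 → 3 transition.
3.4269e+14 Hz

First, find the transition energy:
E_12 = -13.6057 / 12² = -0.0944840 eV
E_3 = -13.6057 / 3² = -1.5117444 eV
|ΔE| = |E_3 - E_12| = 1.4172604 eV

Convert to Joules: E = 1.4172604 eV × (1.602177 × 10⁻¹⁹ J/eV) = 2.270702e-19 J

Using E = hf:
f = E/h = 2.270702e-19 J / (6.62607 × 10⁻³⁴ J·s)
f = 3.4269e+14 Hz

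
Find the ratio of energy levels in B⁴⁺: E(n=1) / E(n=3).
9.000

Using E_n = -13.6057 Z² / n² eV with Z = 5:

E_1 = -13.6057 × 5² / 1² = -340.1425 / 1 = -340.142500000 eV
E_3 = -13.6057 × 5² / 3² = -340.1425 / 9 = -37.793611111 eV

The ratio is:
E_1/E_3 = (-340.142500000) / (-37.793611111)
E_1/E_3 = (-340.1425/1) / (-340.1425/9)
E_1/E_3 = 9/1
E_1/E_3 = 9.000
(Note: the Z² factors cancel in the ratio.)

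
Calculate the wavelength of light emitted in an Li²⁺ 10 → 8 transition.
1800.03 nm

First, find the transition energy using E_n = -13.6057 Z² / n² eV:
E_10 = -13.6057 × 3² / 10² = -1.22451300 eV
E_8 = -13.6057 × 3² / 8² = -1.91330156 eV

Photon energy: |ΔE| = |E_8 - E_10| = 0.68878856 eV

Convert to wavelength using E = hc/λ with hc = 1239.84 eV·nm:
λ = hc/E = 1239.84 eV·nm / 0.68878856 eV
λ = 1800.03 nm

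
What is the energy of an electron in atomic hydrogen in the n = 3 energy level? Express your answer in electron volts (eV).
-1.5117 eV

The energy levels of a hydrogen-like atom are given by:
E_n = -13.6057 eV / n²

For n = 3:
E_3 = -13.6057 eV / 3²
E_3 = -13.6057 eV / 9
E_3 = -1.5117 eV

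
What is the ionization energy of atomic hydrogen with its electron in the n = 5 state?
0.544228 eV

The ionization energy is the energy needed to remove the electron completely (n → ∞).

For hydrogen, E_n = -13.6057 eV / n².

At n = 5: E_5 = -13.6057 / 5² = -0.544228000 eV
At n = ∞: E_∞ = 0 eV

Ionization energy = E_∞ - E_5 = 0 - (-0.544228000) = 0.544228000 eV
Ionization energy ≈ 0.544228 eV

This is also called the binding energy of the electron in state n = 5.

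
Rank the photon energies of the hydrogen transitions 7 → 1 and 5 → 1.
7 → 1

Calculate the energy for each transition:

Transition 7 → 1:
ΔE₁ = |E_1 - E_7| = |-13.6057/1² - (-13.6057/7²)|
ΔE₁ = |-13.605700000 - (-0.277667347)| = 13.328033 eV

Transition 5 → 1:
ΔE₂ = |E_1 - E_5| = |-13.6057/1² - (-13.6057/5²)|
ΔE₂ = |-13.605700000 - (-0.544228000)| = 13.061472 eV

Since 13.328033 eV > 13.061472 eV, the transition 7 → 1 emits the more energetic photon.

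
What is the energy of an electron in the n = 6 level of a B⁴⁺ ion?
-9.45 eV

For hydrogen-like ions, the energy levels scale with Z²:
E_n = -13.6057 Z² / n² eV

For B⁴⁺ (Z = 5) at n = 6:
E_6 = -13.6057 × 5² / 6²
E_6 = -13.6057 × 25 / 36
E_6 = -340.1425 / 36
E_6 = -9.45 eV

The energy is 25 times more negative than hydrogen at the same n due to the stronger nuclear charge.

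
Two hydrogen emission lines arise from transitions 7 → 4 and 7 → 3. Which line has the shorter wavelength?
7 → 3

Calculate the energy for each transition:

Transition 7 → 4:
ΔE₁ = |E_4 - E_7| = |-13.6057/4² - (-13.6057/7²)|
ΔE₁ = |-0.85035625000 - (-0.27766734694)| = 0.57268890 eV

Transition 7 → 3:
ΔE₂ = |E_3 - E_7| = |-13.6057/3² - (-13.6057/7²)|
ΔE₂ = |-1.51174444444 - (-0.27766734694)| = 1.23407710 eV

Since 1.23407710 eV > 0.57268890 eV, the transition 7 → 3 emits the more energetic photon.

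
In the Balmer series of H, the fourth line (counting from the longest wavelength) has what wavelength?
410.06931 nm

The lines of a series are numbered from the longest wavelength (smallest ΔE) outward; the fourth line is the transition from n = n_f + 4 to n_f.
The Balmer series has all transitions ending at n_f = 2.

For H, the fourth line (δ-line) is the jump from n = 6 to n = 2:
E_6 = -13.6057 / 6² = -0.377936111 eV
E_2 = -13.6057 / 2² = -3.401425000 eV
ΔE = E_6 - E_2 = 3.023488889 eV

λ = hc/E = 1239.84 eV·nm / 3.023488889 eV
λ = 410.06931 nm

This is the δ-line of the Balmer series in H.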